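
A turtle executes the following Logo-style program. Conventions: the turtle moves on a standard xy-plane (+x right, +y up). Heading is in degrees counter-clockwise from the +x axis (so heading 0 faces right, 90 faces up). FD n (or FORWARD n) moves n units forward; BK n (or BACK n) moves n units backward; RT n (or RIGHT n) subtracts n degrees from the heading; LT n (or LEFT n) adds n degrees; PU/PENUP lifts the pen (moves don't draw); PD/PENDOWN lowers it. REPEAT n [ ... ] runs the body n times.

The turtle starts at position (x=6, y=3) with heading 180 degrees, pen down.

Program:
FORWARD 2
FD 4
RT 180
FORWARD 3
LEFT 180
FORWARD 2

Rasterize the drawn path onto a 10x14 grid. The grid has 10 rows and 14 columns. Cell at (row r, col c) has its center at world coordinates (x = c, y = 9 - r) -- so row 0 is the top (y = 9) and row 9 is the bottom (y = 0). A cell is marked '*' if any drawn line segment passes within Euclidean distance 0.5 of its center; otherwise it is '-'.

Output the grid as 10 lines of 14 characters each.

Answer: --------------
--------------
--------------
--------------
--------------
--------------
*******-------
--------------
--------------
--------------

Derivation:
Segment 0: (6,3) -> (4,3)
Segment 1: (4,3) -> (0,3)
Segment 2: (0,3) -> (3,3)
Segment 3: (3,3) -> (1,3)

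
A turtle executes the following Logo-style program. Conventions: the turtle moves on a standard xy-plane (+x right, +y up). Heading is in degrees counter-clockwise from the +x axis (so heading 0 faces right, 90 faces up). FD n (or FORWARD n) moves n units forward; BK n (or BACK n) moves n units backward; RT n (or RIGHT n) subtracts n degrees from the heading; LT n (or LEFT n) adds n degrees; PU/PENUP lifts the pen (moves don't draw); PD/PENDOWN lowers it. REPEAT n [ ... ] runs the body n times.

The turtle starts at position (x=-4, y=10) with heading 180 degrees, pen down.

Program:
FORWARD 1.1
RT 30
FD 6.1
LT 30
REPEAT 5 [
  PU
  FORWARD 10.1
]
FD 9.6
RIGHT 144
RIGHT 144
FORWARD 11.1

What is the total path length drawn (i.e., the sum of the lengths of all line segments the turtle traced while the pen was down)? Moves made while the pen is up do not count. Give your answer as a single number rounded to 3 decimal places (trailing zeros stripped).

Executing turtle program step by step:
Start: pos=(-4,10), heading=180, pen down
FD 1.1: (-4,10) -> (-5.1,10) [heading=180, draw]
RT 30: heading 180 -> 150
FD 6.1: (-5.1,10) -> (-10.383,13.05) [heading=150, draw]
LT 30: heading 150 -> 180
REPEAT 5 [
  -- iteration 1/5 --
  PU: pen up
  FD 10.1: (-10.383,13.05) -> (-20.483,13.05) [heading=180, move]
  -- iteration 2/5 --
  PU: pen up
  FD 10.1: (-20.483,13.05) -> (-30.583,13.05) [heading=180, move]
  -- iteration 3/5 --
  PU: pen up
  FD 10.1: (-30.583,13.05) -> (-40.683,13.05) [heading=180, move]
  -- iteration 4/5 --
  PU: pen up
  FD 10.1: (-40.683,13.05) -> (-50.783,13.05) [heading=180, move]
  -- iteration 5/5 --
  PU: pen up
  FD 10.1: (-50.783,13.05) -> (-60.883,13.05) [heading=180, move]
]
FD 9.6: (-60.883,13.05) -> (-70.483,13.05) [heading=180, move]
RT 144: heading 180 -> 36
RT 144: heading 36 -> 252
FD 11.1: (-70.483,13.05) -> (-73.913,2.493) [heading=252, move]
Final: pos=(-73.913,2.493), heading=252, 2 segment(s) drawn

Segment lengths:
  seg 1: (-4,10) -> (-5.1,10), length = 1.1
  seg 2: (-5.1,10) -> (-10.383,13.05), length = 6.1
Total = 7.2

Answer: 7.2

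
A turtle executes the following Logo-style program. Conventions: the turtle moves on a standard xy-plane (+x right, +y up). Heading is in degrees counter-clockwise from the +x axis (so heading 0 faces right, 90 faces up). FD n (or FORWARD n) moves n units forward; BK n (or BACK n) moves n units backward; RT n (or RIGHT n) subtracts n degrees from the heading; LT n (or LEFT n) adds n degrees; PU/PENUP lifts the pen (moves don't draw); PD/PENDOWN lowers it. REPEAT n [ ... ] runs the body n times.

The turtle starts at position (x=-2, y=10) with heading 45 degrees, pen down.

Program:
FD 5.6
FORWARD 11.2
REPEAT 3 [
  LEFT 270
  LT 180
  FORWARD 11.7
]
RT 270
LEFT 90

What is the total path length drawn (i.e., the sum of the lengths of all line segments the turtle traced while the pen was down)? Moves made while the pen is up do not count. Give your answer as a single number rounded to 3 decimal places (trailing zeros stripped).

Executing turtle program step by step:
Start: pos=(-2,10), heading=45, pen down
FD 5.6: (-2,10) -> (1.96,13.96) [heading=45, draw]
FD 11.2: (1.96,13.96) -> (9.879,21.879) [heading=45, draw]
REPEAT 3 [
  -- iteration 1/3 --
  LT 270: heading 45 -> 315
  LT 180: heading 315 -> 135
  FD 11.7: (9.879,21.879) -> (1.606,30.153) [heading=135, draw]
  -- iteration 2/3 --
  LT 270: heading 135 -> 45
  LT 180: heading 45 -> 225
  FD 11.7: (1.606,30.153) -> (-6.667,21.879) [heading=225, draw]
  -- iteration 3/3 --
  LT 270: heading 225 -> 135
  LT 180: heading 135 -> 315
  FD 11.7: (-6.667,21.879) -> (1.606,13.606) [heading=315, draw]
]
RT 270: heading 315 -> 45
LT 90: heading 45 -> 135
Final: pos=(1.606,13.606), heading=135, 5 segment(s) drawn

Segment lengths:
  seg 1: (-2,10) -> (1.96,13.96), length = 5.6
  seg 2: (1.96,13.96) -> (9.879,21.879), length = 11.2
  seg 3: (9.879,21.879) -> (1.606,30.153), length = 11.7
  seg 4: (1.606,30.153) -> (-6.667,21.879), length = 11.7
  seg 5: (-6.667,21.879) -> (1.606,13.606), length = 11.7
Total = 51.9

Answer: 51.9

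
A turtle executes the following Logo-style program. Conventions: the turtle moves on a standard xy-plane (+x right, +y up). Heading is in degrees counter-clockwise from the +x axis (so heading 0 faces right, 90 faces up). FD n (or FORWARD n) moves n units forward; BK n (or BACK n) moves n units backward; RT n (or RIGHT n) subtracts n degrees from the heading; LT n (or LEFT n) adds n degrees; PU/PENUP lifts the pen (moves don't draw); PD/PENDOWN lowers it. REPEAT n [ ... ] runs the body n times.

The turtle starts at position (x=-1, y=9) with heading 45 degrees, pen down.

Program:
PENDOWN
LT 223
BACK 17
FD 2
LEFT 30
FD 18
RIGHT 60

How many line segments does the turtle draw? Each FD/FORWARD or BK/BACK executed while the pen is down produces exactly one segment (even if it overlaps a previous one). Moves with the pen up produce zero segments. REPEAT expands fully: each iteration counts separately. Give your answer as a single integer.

Answer: 3

Derivation:
Executing turtle program step by step:
Start: pos=(-1,9), heading=45, pen down
PD: pen down
LT 223: heading 45 -> 268
BK 17: (-1,9) -> (-0.407,25.99) [heading=268, draw]
FD 2: (-0.407,25.99) -> (-0.477,23.991) [heading=268, draw]
LT 30: heading 268 -> 298
FD 18: (-0.477,23.991) -> (7.974,8.098) [heading=298, draw]
RT 60: heading 298 -> 238
Final: pos=(7.974,8.098), heading=238, 3 segment(s) drawn
Segments drawn: 3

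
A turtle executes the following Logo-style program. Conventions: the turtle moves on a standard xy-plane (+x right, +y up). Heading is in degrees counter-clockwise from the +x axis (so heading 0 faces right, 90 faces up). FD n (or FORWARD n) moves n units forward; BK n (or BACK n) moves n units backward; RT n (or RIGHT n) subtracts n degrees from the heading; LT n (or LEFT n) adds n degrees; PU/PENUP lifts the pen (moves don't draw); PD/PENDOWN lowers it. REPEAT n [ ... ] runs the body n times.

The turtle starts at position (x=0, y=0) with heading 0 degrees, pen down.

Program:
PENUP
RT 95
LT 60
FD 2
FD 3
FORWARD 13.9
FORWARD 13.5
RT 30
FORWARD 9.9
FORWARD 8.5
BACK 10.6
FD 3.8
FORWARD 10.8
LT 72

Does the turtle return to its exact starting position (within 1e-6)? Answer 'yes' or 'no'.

Executing turtle program step by step:
Start: pos=(0,0), heading=0, pen down
PU: pen up
RT 95: heading 0 -> 265
LT 60: heading 265 -> 325
FD 2: (0,0) -> (1.638,-1.147) [heading=325, move]
FD 3: (1.638,-1.147) -> (4.096,-2.868) [heading=325, move]
FD 13.9: (4.096,-2.868) -> (15.482,-10.841) [heading=325, move]
FD 13.5: (15.482,-10.841) -> (26.541,-18.584) [heading=325, move]
RT 30: heading 325 -> 295
FD 9.9: (26.541,-18.584) -> (30.724,-27.556) [heading=295, move]
FD 8.5: (30.724,-27.556) -> (34.317,-35.26) [heading=295, move]
BK 10.6: (34.317,-35.26) -> (29.837,-25.653) [heading=295, move]
FD 3.8: (29.837,-25.653) -> (31.443,-29.097) [heading=295, move]
FD 10.8: (31.443,-29.097) -> (36.007,-38.885) [heading=295, move]
LT 72: heading 295 -> 7
Final: pos=(36.007,-38.885), heading=7, 0 segment(s) drawn

Start position: (0, 0)
Final position: (36.007, -38.885)
Distance = 52.996; >= 1e-6 -> NOT closed

Answer: no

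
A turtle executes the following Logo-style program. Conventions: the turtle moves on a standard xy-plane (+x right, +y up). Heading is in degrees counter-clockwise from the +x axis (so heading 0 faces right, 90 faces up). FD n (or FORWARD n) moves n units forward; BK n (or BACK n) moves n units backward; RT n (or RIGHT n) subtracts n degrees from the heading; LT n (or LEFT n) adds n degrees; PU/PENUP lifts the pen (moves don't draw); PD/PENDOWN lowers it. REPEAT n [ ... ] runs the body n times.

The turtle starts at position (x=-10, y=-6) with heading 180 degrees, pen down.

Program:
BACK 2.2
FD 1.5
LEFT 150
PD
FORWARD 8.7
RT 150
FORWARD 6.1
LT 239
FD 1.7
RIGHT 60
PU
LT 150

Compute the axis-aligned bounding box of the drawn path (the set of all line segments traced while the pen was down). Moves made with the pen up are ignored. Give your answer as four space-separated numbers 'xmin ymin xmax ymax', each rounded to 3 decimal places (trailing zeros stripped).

Answer: -10 -10.35 -1.766 -6

Derivation:
Executing turtle program step by step:
Start: pos=(-10,-6), heading=180, pen down
BK 2.2: (-10,-6) -> (-7.8,-6) [heading=180, draw]
FD 1.5: (-7.8,-6) -> (-9.3,-6) [heading=180, draw]
LT 150: heading 180 -> 330
PD: pen down
FD 8.7: (-9.3,-6) -> (-1.766,-10.35) [heading=330, draw]
RT 150: heading 330 -> 180
FD 6.1: (-1.766,-10.35) -> (-7.866,-10.35) [heading=180, draw]
LT 239: heading 180 -> 59
FD 1.7: (-7.866,-10.35) -> (-6.99,-8.893) [heading=59, draw]
RT 60: heading 59 -> 359
PU: pen up
LT 150: heading 359 -> 149
Final: pos=(-6.99,-8.893), heading=149, 5 segment(s) drawn

Segment endpoints: x in {-10, -9.3, -7.866, -7.8, -6.99, -1.766}, y in {-10.35, -8.893, -6}
xmin=-10, ymin=-10.35, xmax=-1.766, ymax=-6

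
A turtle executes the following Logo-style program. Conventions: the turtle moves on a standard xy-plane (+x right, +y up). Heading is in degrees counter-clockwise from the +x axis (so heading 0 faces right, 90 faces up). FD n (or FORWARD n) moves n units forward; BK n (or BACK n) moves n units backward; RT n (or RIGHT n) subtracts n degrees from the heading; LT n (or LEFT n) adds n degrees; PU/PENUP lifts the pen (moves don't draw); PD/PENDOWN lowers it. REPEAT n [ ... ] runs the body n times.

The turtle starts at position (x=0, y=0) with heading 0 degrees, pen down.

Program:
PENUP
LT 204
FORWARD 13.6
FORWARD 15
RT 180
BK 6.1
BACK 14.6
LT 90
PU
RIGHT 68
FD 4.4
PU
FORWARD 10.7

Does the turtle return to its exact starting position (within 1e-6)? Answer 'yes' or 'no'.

Executing turtle program step by step:
Start: pos=(0,0), heading=0, pen down
PU: pen up
LT 204: heading 0 -> 204
FD 13.6: (0,0) -> (-12.424,-5.532) [heading=204, move]
FD 15: (-12.424,-5.532) -> (-26.127,-11.633) [heading=204, move]
RT 180: heading 204 -> 24
BK 6.1: (-26.127,-11.633) -> (-31.7,-14.114) [heading=24, move]
BK 14.6: (-31.7,-14.114) -> (-45.038,-20.052) [heading=24, move]
LT 90: heading 24 -> 114
PU: pen up
RT 68: heading 114 -> 46
FD 4.4: (-45.038,-20.052) -> (-41.981,-16.887) [heading=46, move]
PU: pen up
FD 10.7: (-41.981,-16.887) -> (-34.548,-9.19) [heading=46, move]
Final: pos=(-34.548,-9.19), heading=46, 0 segment(s) drawn

Start position: (0, 0)
Final position: (-34.548, -9.19)
Distance = 35.75; >= 1e-6 -> NOT closed

Answer: no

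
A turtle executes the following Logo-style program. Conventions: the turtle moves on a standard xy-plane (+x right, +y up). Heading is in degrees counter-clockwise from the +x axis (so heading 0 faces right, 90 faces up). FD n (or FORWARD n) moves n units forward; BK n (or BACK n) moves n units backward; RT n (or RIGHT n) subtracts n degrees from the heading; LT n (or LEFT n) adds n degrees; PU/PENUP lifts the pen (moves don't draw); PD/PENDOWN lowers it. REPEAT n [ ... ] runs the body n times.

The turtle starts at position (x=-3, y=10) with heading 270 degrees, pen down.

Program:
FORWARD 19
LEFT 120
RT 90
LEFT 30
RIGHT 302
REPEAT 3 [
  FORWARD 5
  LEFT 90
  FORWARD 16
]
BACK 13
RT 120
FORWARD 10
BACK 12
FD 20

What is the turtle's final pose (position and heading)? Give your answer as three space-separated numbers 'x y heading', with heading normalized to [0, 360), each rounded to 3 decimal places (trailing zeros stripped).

Executing turtle program step by step:
Start: pos=(-3,10), heading=270, pen down
FD 19: (-3,10) -> (-3,-9) [heading=270, draw]
LT 120: heading 270 -> 30
RT 90: heading 30 -> 300
LT 30: heading 300 -> 330
RT 302: heading 330 -> 28
REPEAT 3 [
  -- iteration 1/3 --
  FD 5: (-3,-9) -> (1.415,-6.653) [heading=28, draw]
  LT 90: heading 28 -> 118
  FD 16: (1.415,-6.653) -> (-6.097,7.475) [heading=118, draw]
  -- iteration 2/3 --
  FD 5: (-6.097,7.475) -> (-8.444,11.889) [heading=118, draw]
  LT 90: heading 118 -> 208
  FD 16: (-8.444,11.889) -> (-22.571,4.378) [heading=208, draw]
  -- iteration 3/3 --
  FD 5: (-22.571,4.378) -> (-26.986,2.03) [heading=208, draw]
  LT 90: heading 208 -> 298
  FD 16: (-26.986,2.03) -> (-19.475,-12.097) [heading=298, draw]
]
BK 13: (-19.475,-12.097) -> (-25.578,-0.618) [heading=298, draw]
RT 120: heading 298 -> 178
FD 10: (-25.578,-0.618) -> (-35.572,-0.269) [heading=178, draw]
BK 12: (-35.572,-0.269) -> (-23.579,-0.688) [heading=178, draw]
FD 20: (-23.579,-0.688) -> (-43.567,0.01) [heading=178, draw]
Final: pos=(-43.567,0.01), heading=178, 11 segment(s) drawn

Answer: -43.567 0.01 178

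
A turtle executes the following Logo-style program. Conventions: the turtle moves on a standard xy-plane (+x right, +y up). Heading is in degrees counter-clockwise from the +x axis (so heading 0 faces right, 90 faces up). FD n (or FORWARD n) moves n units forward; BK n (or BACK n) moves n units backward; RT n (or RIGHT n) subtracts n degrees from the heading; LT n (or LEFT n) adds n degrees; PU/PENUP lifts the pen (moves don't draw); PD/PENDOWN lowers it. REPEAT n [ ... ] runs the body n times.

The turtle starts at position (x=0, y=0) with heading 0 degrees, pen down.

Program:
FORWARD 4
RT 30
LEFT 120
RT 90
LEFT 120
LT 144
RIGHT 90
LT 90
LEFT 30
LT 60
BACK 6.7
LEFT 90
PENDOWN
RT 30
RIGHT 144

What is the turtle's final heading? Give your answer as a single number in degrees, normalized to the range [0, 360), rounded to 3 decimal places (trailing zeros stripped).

Executing turtle program step by step:
Start: pos=(0,0), heading=0, pen down
FD 4: (0,0) -> (4,0) [heading=0, draw]
RT 30: heading 0 -> 330
LT 120: heading 330 -> 90
RT 90: heading 90 -> 0
LT 120: heading 0 -> 120
LT 144: heading 120 -> 264
RT 90: heading 264 -> 174
LT 90: heading 174 -> 264
LT 30: heading 264 -> 294
LT 60: heading 294 -> 354
BK 6.7: (4,0) -> (-2.663,0.7) [heading=354, draw]
LT 90: heading 354 -> 84
PD: pen down
RT 30: heading 84 -> 54
RT 144: heading 54 -> 270
Final: pos=(-2.663,0.7), heading=270, 2 segment(s) drawn

Answer: 270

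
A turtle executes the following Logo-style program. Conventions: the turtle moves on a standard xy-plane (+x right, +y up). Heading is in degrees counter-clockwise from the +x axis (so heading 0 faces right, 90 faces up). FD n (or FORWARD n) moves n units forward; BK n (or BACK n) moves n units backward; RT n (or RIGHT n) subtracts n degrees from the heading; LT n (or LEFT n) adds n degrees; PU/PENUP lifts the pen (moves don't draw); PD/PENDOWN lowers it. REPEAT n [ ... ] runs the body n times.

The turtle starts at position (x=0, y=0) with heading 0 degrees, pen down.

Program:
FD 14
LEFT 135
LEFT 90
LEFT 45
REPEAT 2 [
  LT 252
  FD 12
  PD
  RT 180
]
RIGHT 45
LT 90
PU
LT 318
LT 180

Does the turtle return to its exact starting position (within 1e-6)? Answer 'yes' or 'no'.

Executing turtle program step by step:
Start: pos=(0,0), heading=0, pen down
FD 14: (0,0) -> (14,0) [heading=0, draw]
LT 135: heading 0 -> 135
LT 90: heading 135 -> 225
LT 45: heading 225 -> 270
REPEAT 2 [
  -- iteration 1/2 --
  LT 252: heading 270 -> 162
  FD 12: (14,0) -> (2.587,3.708) [heading=162, draw]
  PD: pen down
  RT 180: heading 162 -> 342
  -- iteration 2/2 --
  LT 252: heading 342 -> 234
  FD 12: (2.587,3.708) -> (-4.466,-6) [heading=234, draw]
  PD: pen down
  RT 180: heading 234 -> 54
]
RT 45: heading 54 -> 9
LT 90: heading 9 -> 99
PU: pen up
LT 318: heading 99 -> 57
LT 180: heading 57 -> 237
Final: pos=(-4.466,-6), heading=237, 3 segment(s) drawn

Start position: (0, 0)
Final position: (-4.466, -6)
Distance = 7.48; >= 1e-6 -> NOT closed

Answer: no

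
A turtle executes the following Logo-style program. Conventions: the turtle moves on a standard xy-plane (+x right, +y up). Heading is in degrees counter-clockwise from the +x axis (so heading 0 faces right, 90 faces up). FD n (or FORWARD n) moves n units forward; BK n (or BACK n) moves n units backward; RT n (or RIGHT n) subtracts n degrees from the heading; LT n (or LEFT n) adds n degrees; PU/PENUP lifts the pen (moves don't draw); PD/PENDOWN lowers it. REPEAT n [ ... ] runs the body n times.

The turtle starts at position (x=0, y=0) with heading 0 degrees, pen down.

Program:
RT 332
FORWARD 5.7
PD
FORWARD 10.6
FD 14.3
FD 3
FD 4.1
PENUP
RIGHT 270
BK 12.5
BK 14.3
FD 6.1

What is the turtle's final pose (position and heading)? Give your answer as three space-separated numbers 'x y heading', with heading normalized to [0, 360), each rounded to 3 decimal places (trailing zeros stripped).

Executing turtle program step by step:
Start: pos=(0,0), heading=0, pen down
RT 332: heading 0 -> 28
FD 5.7: (0,0) -> (5.033,2.676) [heading=28, draw]
PD: pen down
FD 10.6: (5.033,2.676) -> (14.392,7.652) [heading=28, draw]
FD 14.3: (14.392,7.652) -> (27.018,14.366) [heading=28, draw]
FD 3: (27.018,14.366) -> (29.667,15.774) [heading=28, draw]
FD 4.1: (29.667,15.774) -> (33.287,17.699) [heading=28, draw]
PU: pen up
RT 270: heading 28 -> 118
BK 12.5: (33.287,17.699) -> (39.156,6.662) [heading=118, move]
BK 14.3: (39.156,6.662) -> (45.869,-5.964) [heading=118, move]
FD 6.1: (45.869,-5.964) -> (43.005,-0.578) [heading=118, move]
Final: pos=(43.005,-0.578), heading=118, 5 segment(s) drawn

Answer: 43.005 -0.578 118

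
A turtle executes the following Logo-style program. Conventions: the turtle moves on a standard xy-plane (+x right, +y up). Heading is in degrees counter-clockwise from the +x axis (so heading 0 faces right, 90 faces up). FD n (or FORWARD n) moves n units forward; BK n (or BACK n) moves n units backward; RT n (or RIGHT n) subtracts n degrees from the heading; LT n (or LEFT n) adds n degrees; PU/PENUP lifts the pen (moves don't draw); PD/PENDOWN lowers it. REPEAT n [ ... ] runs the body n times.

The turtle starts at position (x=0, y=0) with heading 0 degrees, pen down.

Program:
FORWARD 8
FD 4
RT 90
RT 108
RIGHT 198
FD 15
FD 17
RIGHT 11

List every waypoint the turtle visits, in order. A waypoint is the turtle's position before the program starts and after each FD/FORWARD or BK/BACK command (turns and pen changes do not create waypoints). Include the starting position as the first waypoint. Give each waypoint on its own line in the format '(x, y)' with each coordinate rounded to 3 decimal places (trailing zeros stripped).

Executing turtle program step by step:
Start: pos=(0,0), heading=0, pen down
FD 8: (0,0) -> (8,0) [heading=0, draw]
FD 4: (8,0) -> (12,0) [heading=0, draw]
RT 90: heading 0 -> 270
RT 108: heading 270 -> 162
RT 198: heading 162 -> 324
FD 15: (12,0) -> (24.135,-8.817) [heading=324, draw]
FD 17: (24.135,-8.817) -> (37.889,-18.809) [heading=324, draw]
RT 11: heading 324 -> 313
Final: pos=(37.889,-18.809), heading=313, 4 segment(s) drawn
Waypoints (5 total):
(0, 0)
(8, 0)
(12, 0)
(24.135, -8.817)
(37.889, -18.809)

Answer: (0, 0)
(8, 0)
(12, 0)
(24.135, -8.817)
(37.889, -18.809)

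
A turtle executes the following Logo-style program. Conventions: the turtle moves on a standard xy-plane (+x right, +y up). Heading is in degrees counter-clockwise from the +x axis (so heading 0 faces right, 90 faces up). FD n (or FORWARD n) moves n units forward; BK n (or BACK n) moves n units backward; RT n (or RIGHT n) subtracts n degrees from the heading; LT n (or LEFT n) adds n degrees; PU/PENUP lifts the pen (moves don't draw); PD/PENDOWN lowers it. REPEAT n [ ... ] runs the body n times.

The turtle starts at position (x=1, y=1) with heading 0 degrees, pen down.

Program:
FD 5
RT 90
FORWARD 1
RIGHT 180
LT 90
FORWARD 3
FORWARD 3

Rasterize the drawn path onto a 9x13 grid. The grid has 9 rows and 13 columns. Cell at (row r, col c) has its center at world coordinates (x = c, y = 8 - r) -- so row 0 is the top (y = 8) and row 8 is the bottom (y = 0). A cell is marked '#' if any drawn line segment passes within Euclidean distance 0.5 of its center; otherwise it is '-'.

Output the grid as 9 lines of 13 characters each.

Segment 0: (1,1) -> (6,1)
Segment 1: (6,1) -> (6,0)
Segment 2: (6,0) -> (3,-0)
Segment 3: (3,-0) -> (0,-0)

Answer: -------------
-------------
-------------
-------------
-------------
-------------
-------------
-######------
#######------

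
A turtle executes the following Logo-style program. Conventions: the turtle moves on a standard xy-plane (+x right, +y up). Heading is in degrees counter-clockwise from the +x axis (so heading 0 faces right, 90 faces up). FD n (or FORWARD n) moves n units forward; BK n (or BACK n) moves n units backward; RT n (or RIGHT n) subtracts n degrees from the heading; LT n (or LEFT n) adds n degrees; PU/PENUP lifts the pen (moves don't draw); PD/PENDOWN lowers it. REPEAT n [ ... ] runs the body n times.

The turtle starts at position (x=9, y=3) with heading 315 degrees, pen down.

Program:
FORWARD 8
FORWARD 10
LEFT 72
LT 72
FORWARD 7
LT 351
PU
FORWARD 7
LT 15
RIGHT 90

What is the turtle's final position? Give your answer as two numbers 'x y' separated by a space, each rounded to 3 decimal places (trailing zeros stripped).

Answer: 20.633 4.186

Derivation:
Executing turtle program step by step:
Start: pos=(9,3), heading=315, pen down
FD 8: (9,3) -> (14.657,-2.657) [heading=315, draw]
FD 10: (14.657,-2.657) -> (21.728,-9.728) [heading=315, draw]
LT 72: heading 315 -> 27
LT 72: heading 27 -> 99
FD 7: (21.728,-9.728) -> (20.633,-2.814) [heading=99, draw]
LT 351: heading 99 -> 90
PU: pen up
FD 7: (20.633,-2.814) -> (20.633,4.186) [heading=90, move]
LT 15: heading 90 -> 105
RT 90: heading 105 -> 15
Final: pos=(20.633,4.186), heading=15, 3 segment(s) drawn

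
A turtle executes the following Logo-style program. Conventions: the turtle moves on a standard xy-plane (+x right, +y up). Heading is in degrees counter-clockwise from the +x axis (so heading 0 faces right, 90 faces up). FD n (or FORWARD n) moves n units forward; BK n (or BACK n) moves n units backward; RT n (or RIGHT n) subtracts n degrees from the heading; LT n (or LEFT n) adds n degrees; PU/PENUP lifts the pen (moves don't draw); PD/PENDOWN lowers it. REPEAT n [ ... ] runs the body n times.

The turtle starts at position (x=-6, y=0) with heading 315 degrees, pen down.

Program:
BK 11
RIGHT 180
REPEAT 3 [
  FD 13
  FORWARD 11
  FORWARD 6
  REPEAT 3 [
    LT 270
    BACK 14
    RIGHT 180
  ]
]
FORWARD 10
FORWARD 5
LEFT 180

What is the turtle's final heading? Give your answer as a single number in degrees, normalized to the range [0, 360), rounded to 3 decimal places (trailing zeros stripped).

Executing turtle program step by step:
Start: pos=(-6,0), heading=315, pen down
BK 11: (-6,0) -> (-13.778,7.778) [heading=315, draw]
RT 180: heading 315 -> 135
REPEAT 3 [
  -- iteration 1/3 --
  FD 13: (-13.778,7.778) -> (-22.971,16.971) [heading=135, draw]
  FD 11: (-22.971,16.971) -> (-30.749,24.749) [heading=135, draw]
  FD 6: (-30.749,24.749) -> (-34.991,28.991) [heading=135, draw]
  REPEAT 3 [
    -- iteration 1/3 --
    LT 270: heading 135 -> 45
    BK 14: (-34.991,28.991) -> (-44.891,19.092) [heading=45, draw]
    RT 180: heading 45 -> 225
    -- iteration 2/3 --
    LT 270: heading 225 -> 135
    BK 14: (-44.891,19.092) -> (-34.991,9.192) [heading=135, draw]
    RT 180: heading 135 -> 315
    -- iteration 3/3 --
    LT 270: heading 315 -> 225
    BK 14: (-34.991,9.192) -> (-25.092,19.092) [heading=225, draw]
    RT 180: heading 225 -> 45
  ]
  -- iteration 2/3 --
  FD 13: (-25.092,19.092) -> (-15.899,28.284) [heading=45, draw]
  FD 11: (-15.899,28.284) -> (-8.121,36.062) [heading=45, draw]
  FD 6: (-8.121,36.062) -> (-3.879,40.305) [heading=45, draw]
  REPEAT 3 [
    -- iteration 1/3 --
    LT 270: heading 45 -> 315
    BK 14: (-3.879,40.305) -> (-13.778,50.205) [heading=315, draw]
    RT 180: heading 315 -> 135
    -- iteration 2/3 --
    LT 270: heading 135 -> 45
    BK 14: (-13.778,50.205) -> (-23.678,40.305) [heading=45, draw]
    RT 180: heading 45 -> 225
    -- iteration 3/3 --
    LT 270: heading 225 -> 135
    BK 14: (-23.678,40.305) -> (-13.778,30.406) [heading=135, draw]
    RT 180: heading 135 -> 315
  ]
  -- iteration 3/3 --
  FD 13: (-13.778,30.406) -> (-4.586,21.213) [heading=315, draw]
  FD 11: (-4.586,21.213) -> (3.192,13.435) [heading=315, draw]
  FD 6: (3.192,13.435) -> (7.435,9.192) [heading=315, draw]
  REPEAT 3 [
    -- iteration 1/3 --
    LT 270: heading 315 -> 225
    BK 14: (7.435,9.192) -> (17.335,19.092) [heading=225, draw]
    RT 180: heading 225 -> 45
    -- iteration 2/3 --
    LT 270: heading 45 -> 315
    BK 14: (17.335,19.092) -> (7.435,28.991) [heading=315, draw]
    RT 180: heading 315 -> 135
    -- iteration 3/3 --
    LT 270: heading 135 -> 45
    BK 14: (7.435,28.991) -> (-2.464,19.092) [heading=45, draw]
    RT 180: heading 45 -> 225
  ]
]
FD 10: (-2.464,19.092) -> (-9.536,12.021) [heading=225, draw]
FD 5: (-9.536,12.021) -> (-13.071,8.485) [heading=225, draw]
LT 180: heading 225 -> 45
Final: pos=(-13.071,8.485), heading=45, 21 segment(s) drawn

Answer: 45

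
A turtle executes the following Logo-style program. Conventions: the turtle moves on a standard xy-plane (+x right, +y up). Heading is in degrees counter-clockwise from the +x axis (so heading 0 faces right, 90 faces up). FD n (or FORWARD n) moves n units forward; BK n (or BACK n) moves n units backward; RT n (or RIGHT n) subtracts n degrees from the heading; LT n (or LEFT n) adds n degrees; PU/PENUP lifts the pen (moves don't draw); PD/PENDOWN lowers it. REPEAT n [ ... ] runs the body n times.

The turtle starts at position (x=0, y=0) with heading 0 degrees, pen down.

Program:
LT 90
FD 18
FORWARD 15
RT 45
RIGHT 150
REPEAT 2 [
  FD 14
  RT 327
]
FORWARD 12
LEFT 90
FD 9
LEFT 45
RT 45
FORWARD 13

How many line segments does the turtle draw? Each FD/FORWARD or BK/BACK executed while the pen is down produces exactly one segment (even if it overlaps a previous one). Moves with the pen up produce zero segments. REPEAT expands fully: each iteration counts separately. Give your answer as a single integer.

Answer: 7

Derivation:
Executing turtle program step by step:
Start: pos=(0,0), heading=0, pen down
LT 90: heading 0 -> 90
FD 18: (0,0) -> (0,18) [heading=90, draw]
FD 15: (0,18) -> (0,33) [heading=90, draw]
RT 45: heading 90 -> 45
RT 150: heading 45 -> 255
REPEAT 2 [
  -- iteration 1/2 --
  FD 14: (0,33) -> (-3.623,19.477) [heading=255, draw]
  RT 327: heading 255 -> 288
  -- iteration 2/2 --
  FD 14: (-3.623,19.477) -> (0.703,6.162) [heading=288, draw]
  RT 327: heading 288 -> 321
]
FD 12: (0.703,6.162) -> (10.029,-1.39) [heading=321, draw]
LT 90: heading 321 -> 51
FD 9: (10.029,-1.39) -> (15.692,5.605) [heading=51, draw]
LT 45: heading 51 -> 96
RT 45: heading 96 -> 51
FD 13: (15.692,5.605) -> (23.874,15.708) [heading=51, draw]
Final: pos=(23.874,15.708), heading=51, 7 segment(s) drawn
Segments drawn: 7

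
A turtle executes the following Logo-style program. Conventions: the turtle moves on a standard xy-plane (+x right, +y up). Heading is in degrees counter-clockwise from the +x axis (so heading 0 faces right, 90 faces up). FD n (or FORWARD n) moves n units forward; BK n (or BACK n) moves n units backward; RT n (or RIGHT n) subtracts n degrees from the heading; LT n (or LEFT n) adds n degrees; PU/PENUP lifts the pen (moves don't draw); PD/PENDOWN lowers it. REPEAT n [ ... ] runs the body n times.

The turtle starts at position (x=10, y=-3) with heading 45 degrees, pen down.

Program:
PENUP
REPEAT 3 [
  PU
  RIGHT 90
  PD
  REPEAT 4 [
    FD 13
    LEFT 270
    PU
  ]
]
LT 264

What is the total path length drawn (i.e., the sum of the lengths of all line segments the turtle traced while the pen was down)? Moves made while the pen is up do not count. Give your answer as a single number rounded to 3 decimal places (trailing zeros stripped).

Executing turtle program step by step:
Start: pos=(10,-3), heading=45, pen down
PU: pen up
REPEAT 3 [
  -- iteration 1/3 --
  PU: pen up
  RT 90: heading 45 -> 315
  PD: pen down
  REPEAT 4 [
    -- iteration 1/4 --
    FD 13: (10,-3) -> (19.192,-12.192) [heading=315, draw]
    LT 270: heading 315 -> 225
    PU: pen up
    -- iteration 2/4 --
    FD 13: (19.192,-12.192) -> (10,-21.385) [heading=225, move]
    LT 270: heading 225 -> 135
    PU: pen up
    -- iteration 3/4 --
    FD 13: (10,-21.385) -> (0.808,-12.192) [heading=135, move]
    LT 270: heading 135 -> 45
    PU: pen up
    -- iteration 4/4 --
    FD 13: (0.808,-12.192) -> (10,-3) [heading=45, move]
    LT 270: heading 45 -> 315
    PU: pen up
  ]
  -- iteration 2/3 --
  PU: pen up
  RT 90: heading 315 -> 225
  PD: pen down
  REPEAT 4 [
    -- iteration 1/4 --
    FD 13: (10,-3) -> (0.808,-12.192) [heading=225, draw]
    LT 270: heading 225 -> 135
    PU: pen up
    -- iteration 2/4 --
    FD 13: (0.808,-12.192) -> (-8.385,-3) [heading=135, move]
    LT 270: heading 135 -> 45
    PU: pen up
    -- iteration 3/4 --
    FD 13: (-8.385,-3) -> (0.808,6.192) [heading=45, move]
    LT 270: heading 45 -> 315
    PU: pen up
    -- iteration 4/4 --
    FD 13: (0.808,6.192) -> (10,-3) [heading=315, move]
    LT 270: heading 315 -> 225
    PU: pen up
  ]
  -- iteration 3/3 --
  PU: pen up
  RT 90: heading 225 -> 135
  PD: pen down
  REPEAT 4 [
    -- iteration 1/4 --
    FD 13: (10,-3) -> (0.808,6.192) [heading=135, draw]
    LT 270: heading 135 -> 45
    PU: pen up
    -- iteration 2/4 --
    FD 13: (0.808,6.192) -> (10,15.385) [heading=45, move]
    LT 270: heading 45 -> 315
    PU: pen up
    -- iteration 3/4 --
    FD 13: (10,15.385) -> (19.192,6.192) [heading=315, move]
    LT 270: heading 315 -> 225
    PU: pen up
    -- iteration 4/4 --
    FD 13: (19.192,6.192) -> (10,-3) [heading=225, move]
    LT 270: heading 225 -> 135
    PU: pen up
  ]
]
LT 264: heading 135 -> 39
Final: pos=(10,-3), heading=39, 3 segment(s) drawn

Segment lengths:
  seg 1: (10,-3) -> (19.192,-12.192), length = 13
  seg 2: (10,-3) -> (0.808,-12.192), length = 13
  seg 3: (10,-3) -> (0.808,6.192), length = 13
Total = 39

Answer: 39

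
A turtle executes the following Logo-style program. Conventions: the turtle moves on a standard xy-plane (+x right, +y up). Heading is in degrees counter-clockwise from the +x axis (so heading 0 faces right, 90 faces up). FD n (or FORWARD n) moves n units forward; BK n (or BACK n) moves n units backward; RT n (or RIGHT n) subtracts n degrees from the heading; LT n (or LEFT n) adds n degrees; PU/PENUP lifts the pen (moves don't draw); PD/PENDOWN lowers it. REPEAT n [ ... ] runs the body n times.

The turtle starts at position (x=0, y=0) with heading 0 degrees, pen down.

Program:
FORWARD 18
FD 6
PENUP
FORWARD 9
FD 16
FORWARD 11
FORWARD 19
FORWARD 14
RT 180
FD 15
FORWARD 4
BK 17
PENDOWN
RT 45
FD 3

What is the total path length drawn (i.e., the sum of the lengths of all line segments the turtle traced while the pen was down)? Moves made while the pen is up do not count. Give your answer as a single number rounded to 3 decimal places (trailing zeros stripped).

Executing turtle program step by step:
Start: pos=(0,0), heading=0, pen down
FD 18: (0,0) -> (18,0) [heading=0, draw]
FD 6: (18,0) -> (24,0) [heading=0, draw]
PU: pen up
FD 9: (24,0) -> (33,0) [heading=0, move]
FD 16: (33,0) -> (49,0) [heading=0, move]
FD 11: (49,0) -> (60,0) [heading=0, move]
FD 19: (60,0) -> (79,0) [heading=0, move]
FD 14: (79,0) -> (93,0) [heading=0, move]
RT 180: heading 0 -> 180
FD 15: (93,0) -> (78,0) [heading=180, move]
FD 4: (78,0) -> (74,0) [heading=180, move]
BK 17: (74,0) -> (91,0) [heading=180, move]
PD: pen down
RT 45: heading 180 -> 135
FD 3: (91,0) -> (88.879,2.121) [heading=135, draw]
Final: pos=(88.879,2.121), heading=135, 3 segment(s) drawn

Segment lengths:
  seg 1: (0,0) -> (18,0), length = 18
  seg 2: (18,0) -> (24,0), length = 6
  seg 3: (91,0) -> (88.879,2.121), length = 3
Total = 27

Answer: 27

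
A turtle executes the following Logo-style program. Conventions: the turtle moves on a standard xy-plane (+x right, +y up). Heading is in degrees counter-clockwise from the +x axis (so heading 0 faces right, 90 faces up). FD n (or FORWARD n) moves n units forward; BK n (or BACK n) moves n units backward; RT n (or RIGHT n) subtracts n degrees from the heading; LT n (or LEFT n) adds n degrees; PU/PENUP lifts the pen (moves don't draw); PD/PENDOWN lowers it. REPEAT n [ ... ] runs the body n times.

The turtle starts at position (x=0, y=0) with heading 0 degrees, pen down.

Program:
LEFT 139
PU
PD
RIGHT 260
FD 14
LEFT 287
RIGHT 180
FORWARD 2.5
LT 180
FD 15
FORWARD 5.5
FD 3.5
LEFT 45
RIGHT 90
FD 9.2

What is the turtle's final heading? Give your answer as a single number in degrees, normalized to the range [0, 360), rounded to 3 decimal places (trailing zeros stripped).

Executing turtle program step by step:
Start: pos=(0,0), heading=0, pen down
LT 139: heading 0 -> 139
PU: pen up
PD: pen down
RT 260: heading 139 -> 239
FD 14: (0,0) -> (-7.211,-12) [heading=239, draw]
LT 287: heading 239 -> 166
RT 180: heading 166 -> 346
FD 2.5: (-7.211,-12) -> (-4.785,-12.605) [heading=346, draw]
LT 180: heading 346 -> 166
FD 15: (-4.785,-12.605) -> (-19.339,-8.976) [heading=166, draw]
FD 5.5: (-19.339,-8.976) -> (-24.676,-7.646) [heading=166, draw]
FD 3.5: (-24.676,-7.646) -> (-28.072,-6.799) [heading=166, draw]
LT 45: heading 166 -> 211
RT 90: heading 211 -> 121
FD 9.2: (-28.072,-6.799) -> (-32.81,1.087) [heading=121, draw]
Final: pos=(-32.81,1.087), heading=121, 6 segment(s) drawn

Answer: 121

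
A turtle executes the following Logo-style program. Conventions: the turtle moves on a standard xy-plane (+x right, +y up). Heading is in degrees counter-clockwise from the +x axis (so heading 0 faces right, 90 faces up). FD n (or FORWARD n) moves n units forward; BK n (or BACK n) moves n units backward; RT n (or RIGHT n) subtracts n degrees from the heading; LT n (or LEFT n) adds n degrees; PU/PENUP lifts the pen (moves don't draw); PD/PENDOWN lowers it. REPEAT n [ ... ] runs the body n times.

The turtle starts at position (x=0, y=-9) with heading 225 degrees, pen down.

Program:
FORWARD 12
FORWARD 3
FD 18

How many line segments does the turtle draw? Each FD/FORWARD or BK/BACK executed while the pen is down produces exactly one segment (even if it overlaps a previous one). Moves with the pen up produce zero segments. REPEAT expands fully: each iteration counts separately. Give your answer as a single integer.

Executing turtle program step by step:
Start: pos=(0,-9), heading=225, pen down
FD 12: (0,-9) -> (-8.485,-17.485) [heading=225, draw]
FD 3: (-8.485,-17.485) -> (-10.607,-19.607) [heading=225, draw]
FD 18: (-10.607,-19.607) -> (-23.335,-32.335) [heading=225, draw]
Final: pos=(-23.335,-32.335), heading=225, 3 segment(s) drawn
Segments drawn: 3

Answer: 3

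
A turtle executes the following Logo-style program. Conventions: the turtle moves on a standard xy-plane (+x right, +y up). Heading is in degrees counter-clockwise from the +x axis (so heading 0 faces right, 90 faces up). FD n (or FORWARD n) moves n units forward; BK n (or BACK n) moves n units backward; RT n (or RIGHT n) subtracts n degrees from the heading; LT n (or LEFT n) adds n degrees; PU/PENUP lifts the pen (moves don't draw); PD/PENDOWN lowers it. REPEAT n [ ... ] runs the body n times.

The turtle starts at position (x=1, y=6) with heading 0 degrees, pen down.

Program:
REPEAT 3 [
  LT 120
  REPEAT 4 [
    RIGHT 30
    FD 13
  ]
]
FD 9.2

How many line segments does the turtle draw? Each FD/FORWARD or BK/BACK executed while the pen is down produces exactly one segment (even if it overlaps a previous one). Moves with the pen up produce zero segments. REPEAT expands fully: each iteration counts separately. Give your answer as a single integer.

Executing turtle program step by step:
Start: pos=(1,6), heading=0, pen down
REPEAT 3 [
  -- iteration 1/3 --
  LT 120: heading 0 -> 120
  REPEAT 4 [
    -- iteration 1/4 --
    RT 30: heading 120 -> 90
    FD 13: (1,6) -> (1,19) [heading=90, draw]
    -- iteration 2/4 --
    RT 30: heading 90 -> 60
    FD 13: (1,19) -> (7.5,30.258) [heading=60, draw]
    -- iteration 3/4 --
    RT 30: heading 60 -> 30
    FD 13: (7.5,30.258) -> (18.758,36.758) [heading=30, draw]
    -- iteration 4/4 --
    RT 30: heading 30 -> 0
    FD 13: (18.758,36.758) -> (31.758,36.758) [heading=0, draw]
  ]
  -- iteration 2/3 --
  LT 120: heading 0 -> 120
  REPEAT 4 [
    -- iteration 1/4 --
    RT 30: heading 120 -> 90
    FD 13: (31.758,36.758) -> (31.758,49.758) [heading=90, draw]
    -- iteration 2/4 --
    RT 30: heading 90 -> 60
    FD 13: (31.758,49.758) -> (38.258,61.017) [heading=60, draw]
    -- iteration 3/4 --
    RT 30: heading 60 -> 30
    FD 13: (38.258,61.017) -> (49.517,67.517) [heading=30, draw]
    -- iteration 4/4 --
    RT 30: heading 30 -> 0
    FD 13: (49.517,67.517) -> (62.517,67.517) [heading=0, draw]
  ]
  -- iteration 3/3 --
  LT 120: heading 0 -> 120
  REPEAT 4 [
    -- iteration 1/4 --
    RT 30: heading 120 -> 90
    FD 13: (62.517,67.517) -> (62.517,80.517) [heading=90, draw]
    -- iteration 2/4 --
    RT 30: heading 90 -> 60
    FD 13: (62.517,80.517) -> (69.017,91.775) [heading=60, draw]
    -- iteration 3/4 --
    RT 30: heading 60 -> 30
    FD 13: (69.017,91.775) -> (80.275,98.275) [heading=30, draw]
    -- iteration 4/4 --
    RT 30: heading 30 -> 0
    FD 13: (80.275,98.275) -> (93.275,98.275) [heading=0, draw]
  ]
]
FD 9.2: (93.275,98.275) -> (102.475,98.275) [heading=0, draw]
Final: pos=(102.475,98.275), heading=0, 13 segment(s) drawn
Segments drawn: 13

Answer: 13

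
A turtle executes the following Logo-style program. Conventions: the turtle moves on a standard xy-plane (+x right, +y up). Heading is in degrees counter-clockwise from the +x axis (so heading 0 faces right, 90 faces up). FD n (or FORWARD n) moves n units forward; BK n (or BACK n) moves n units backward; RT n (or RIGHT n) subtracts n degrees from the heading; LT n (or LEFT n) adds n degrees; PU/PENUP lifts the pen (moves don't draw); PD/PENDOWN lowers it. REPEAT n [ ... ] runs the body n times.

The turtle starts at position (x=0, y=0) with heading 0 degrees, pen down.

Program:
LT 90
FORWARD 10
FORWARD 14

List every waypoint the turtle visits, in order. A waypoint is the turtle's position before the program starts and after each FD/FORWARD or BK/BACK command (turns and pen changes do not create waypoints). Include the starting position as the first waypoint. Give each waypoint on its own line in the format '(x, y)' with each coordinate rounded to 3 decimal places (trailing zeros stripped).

Answer: (0, 0)
(0, 10)
(0, 24)

Derivation:
Executing turtle program step by step:
Start: pos=(0,0), heading=0, pen down
LT 90: heading 0 -> 90
FD 10: (0,0) -> (0,10) [heading=90, draw]
FD 14: (0,10) -> (0,24) [heading=90, draw]
Final: pos=(0,24), heading=90, 2 segment(s) drawn
Waypoints (3 total):
(0, 0)
(0, 10)
(0, 24)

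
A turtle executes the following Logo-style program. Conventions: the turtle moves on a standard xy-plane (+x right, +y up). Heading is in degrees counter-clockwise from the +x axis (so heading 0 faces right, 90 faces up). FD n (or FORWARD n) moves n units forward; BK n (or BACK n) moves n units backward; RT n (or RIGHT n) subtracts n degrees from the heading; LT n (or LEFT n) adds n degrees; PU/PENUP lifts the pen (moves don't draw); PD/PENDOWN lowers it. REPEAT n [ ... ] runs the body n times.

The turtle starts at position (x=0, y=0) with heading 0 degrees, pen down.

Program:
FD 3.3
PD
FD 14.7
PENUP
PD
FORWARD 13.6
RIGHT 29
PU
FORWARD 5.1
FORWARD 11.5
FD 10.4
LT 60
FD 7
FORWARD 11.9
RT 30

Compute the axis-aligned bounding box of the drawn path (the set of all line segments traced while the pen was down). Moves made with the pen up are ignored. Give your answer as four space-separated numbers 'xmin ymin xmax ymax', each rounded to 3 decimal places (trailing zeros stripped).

Answer: 0 0 31.6 0

Derivation:
Executing turtle program step by step:
Start: pos=(0,0), heading=0, pen down
FD 3.3: (0,0) -> (3.3,0) [heading=0, draw]
PD: pen down
FD 14.7: (3.3,0) -> (18,0) [heading=0, draw]
PU: pen up
PD: pen down
FD 13.6: (18,0) -> (31.6,0) [heading=0, draw]
RT 29: heading 0 -> 331
PU: pen up
FD 5.1: (31.6,0) -> (36.061,-2.473) [heading=331, move]
FD 11.5: (36.061,-2.473) -> (46.119,-8.048) [heading=331, move]
FD 10.4: (46.119,-8.048) -> (55.215,-13.09) [heading=331, move]
LT 60: heading 331 -> 31
FD 7: (55.215,-13.09) -> (61.215,-9.485) [heading=31, move]
FD 11.9: (61.215,-9.485) -> (71.415,-3.356) [heading=31, move]
RT 30: heading 31 -> 1
Final: pos=(71.415,-3.356), heading=1, 3 segment(s) drawn

Segment endpoints: x in {0, 3.3, 18, 31.6}, y in {0}
xmin=0, ymin=0, xmax=31.6, ymax=0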